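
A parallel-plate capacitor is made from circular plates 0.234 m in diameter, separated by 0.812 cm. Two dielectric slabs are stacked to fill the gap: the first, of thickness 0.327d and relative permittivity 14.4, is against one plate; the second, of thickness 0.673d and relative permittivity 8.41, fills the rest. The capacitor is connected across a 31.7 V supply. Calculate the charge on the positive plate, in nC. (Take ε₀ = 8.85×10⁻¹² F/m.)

Q ≈ 14.5 nC

A = π(0.234/2 m)² = 4.30×10⁻² m².
Stacked slabs ⇒ two capacitors in series, each with the full plate area.
C₁ = κ₁ε₀A/d₁ = 14.4 × 8.85×10⁻¹² × 4.30×10⁻² / 2.66×10⁻³ = 2.06×10⁻⁹ F.
C₂ = κ₂ε₀A/d₂ = 8.41 × 8.85×10⁻¹² × 4.30×10⁻² / 5.46×10⁻³ = 5.86×10⁻¹⁰ F.
C = (1/C₁ + 1/C₂)⁻¹ = 4.56×10⁻¹⁰ F.
Q = CV = 4.56×10⁻¹⁰ × 31.7 = 1.45×10⁻⁸ C.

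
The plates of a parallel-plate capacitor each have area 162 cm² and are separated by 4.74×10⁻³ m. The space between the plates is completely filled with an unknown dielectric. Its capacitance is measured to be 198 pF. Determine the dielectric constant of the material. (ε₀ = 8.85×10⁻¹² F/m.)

A = 162 cm² = 1.62×10⁻² m².
κ = Cd/(ε₀A) = 1.98×10⁻¹⁰ × 4.74×10⁻³ / (8.85×10⁻¹² × 1.62×10⁻²) = 6.55.

6.55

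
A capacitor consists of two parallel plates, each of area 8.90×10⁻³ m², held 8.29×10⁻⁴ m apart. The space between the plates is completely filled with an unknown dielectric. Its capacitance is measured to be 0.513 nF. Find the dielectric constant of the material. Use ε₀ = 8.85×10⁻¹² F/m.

κ ≈ 5.40

κ = Cd/(ε₀A) = 5.13×10⁻¹⁰ × 8.29×10⁻⁴ / (8.85×10⁻¹² × 8.90×10⁻³) = 5.40.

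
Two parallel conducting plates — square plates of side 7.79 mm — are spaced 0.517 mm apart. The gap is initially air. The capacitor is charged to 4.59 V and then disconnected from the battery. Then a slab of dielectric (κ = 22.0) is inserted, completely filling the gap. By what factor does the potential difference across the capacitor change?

0.0455

Isolated ⇒ Q is held fixed.
C₂ = 22.0 C₁ and V = Q/C, so V₂/V₁ = C₁/C₂ = 0.0455.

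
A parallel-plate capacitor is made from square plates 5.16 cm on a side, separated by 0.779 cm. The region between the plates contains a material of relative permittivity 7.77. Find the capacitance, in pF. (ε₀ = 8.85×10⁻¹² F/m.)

A = (5.16 cm)² = 2.66×10⁻³ m².
C = κε₀A/d = 7.77 × 8.85×10⁻¹² × 2.66×10⁻³ / 7.79×10⁻³ = 2.35×10⁻¹¹ F.

23.5 pF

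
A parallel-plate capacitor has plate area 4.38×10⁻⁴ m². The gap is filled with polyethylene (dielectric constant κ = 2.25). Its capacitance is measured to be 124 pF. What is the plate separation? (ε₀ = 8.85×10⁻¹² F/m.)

d ≈ 70.3 μm

d = κε₀A/C = 2.25 × 8.85×10⁻¹² × 4.38×10⁻⁴ / 1.24×10⁻¹⁰ = 7.03×10⁻⁵ m.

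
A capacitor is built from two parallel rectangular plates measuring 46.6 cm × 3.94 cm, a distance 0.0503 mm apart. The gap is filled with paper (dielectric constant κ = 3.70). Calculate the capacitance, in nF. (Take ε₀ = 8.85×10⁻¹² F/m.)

C ≈ 12.0 nF

A = 46.6 × 3.94 cm² = 1.84×10⁻² m².
C = κε₀A/d = 3.70 × 8.85×10⁻¹² × 1.84×10⁻² / 5.03×10⁻⁵ = 1.20×10⁻⁸ F.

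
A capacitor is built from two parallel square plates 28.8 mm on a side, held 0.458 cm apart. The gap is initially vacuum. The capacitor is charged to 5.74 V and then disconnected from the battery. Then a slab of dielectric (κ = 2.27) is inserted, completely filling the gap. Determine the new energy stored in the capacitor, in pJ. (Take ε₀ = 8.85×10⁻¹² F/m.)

11.6 pJ

A = (28.8 mm)² = 8.29×10⁻⁴ m².
Initially C₁ = ε₀A/d = 8.85×10⁻¹² × 8.29×10⁻⁴ / 4.58×10⁻³ = 1.60×10⁻¹² F.
U₁ = 2.64×10⁻¹¹ J.
Isolated ⇒ Q is held fixed. C₂ = 2.27 C₁ and U = Q²/(2C), so U₂/U₁ = C₁/C₂ = 0.441.
U₂ = 0.441 × 2.64×10⁻¹¹ = 1.16×10⁻¹¹ J.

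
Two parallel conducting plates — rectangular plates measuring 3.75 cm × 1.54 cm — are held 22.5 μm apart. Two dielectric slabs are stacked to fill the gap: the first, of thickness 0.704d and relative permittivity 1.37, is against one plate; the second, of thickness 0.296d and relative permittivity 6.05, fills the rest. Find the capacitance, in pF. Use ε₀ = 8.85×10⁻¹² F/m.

C ≈ 404 pF

A = 3.75 × 1.54 cm² = 5.77×10⁻⁴ m².
Stacked slabs ⇒ two capacitors in series, each with the full plate area.
C₁ = κ₁ε₀A/d₁ = 1.37 × 8.85×10⁻¹² × 5.77×10⁻⁴ / 1.58×10⁻⁵ = 4.42×10⁻¹⁰ F.
C₂ = κ₂ε₀A/d₂ = 6.05 × 8.85×10⁻¹² × 5.77×10⁻⁴ / 6.66×10⁻⁶ = 4.64×10⁻⁹ F.
C = (1/C₁ + 1/C₂)⁻¹ = 4.04×10⁻¹⁰ F.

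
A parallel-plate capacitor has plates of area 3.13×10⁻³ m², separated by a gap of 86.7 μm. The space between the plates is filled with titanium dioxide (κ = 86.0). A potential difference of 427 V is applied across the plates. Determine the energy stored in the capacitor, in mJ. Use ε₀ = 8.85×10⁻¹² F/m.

C = κε₀A/d = 86.0 × 8.85×10⁻¹² × 3.13×10⁻³ / 8.67×10⁻⁵ = 2.75×10⁻⁸ F.
U = ½CV² = ½ × 2.75×10⁻⁸ × (427)² = 2.50×10⁻³ J.

U ≈ 2.50 mJ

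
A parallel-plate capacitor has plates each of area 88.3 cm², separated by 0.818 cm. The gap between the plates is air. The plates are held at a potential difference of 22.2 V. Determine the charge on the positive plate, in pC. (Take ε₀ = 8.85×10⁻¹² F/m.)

A = 88.3 cm² = 8.83×10⁻³ m².
C = ε₀A/d = 8.85×10⁻¹² × 8.83×10⁻³ / 8.18×10⁻³ = 9.55×10⁻¹² F.
Q = CV = 9.55×10⁻¹² × 22.2 = 2.12×10⁻¹⁰ C.

Q ≈ 212 pC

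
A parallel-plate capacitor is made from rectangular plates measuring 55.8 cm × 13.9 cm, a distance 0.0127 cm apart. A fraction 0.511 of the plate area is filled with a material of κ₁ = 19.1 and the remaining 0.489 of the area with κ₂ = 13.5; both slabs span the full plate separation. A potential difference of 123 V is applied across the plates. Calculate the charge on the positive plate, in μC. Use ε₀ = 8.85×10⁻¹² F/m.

10.9 μC

A = 55.8 × 13.9 cm² = 7.76×10⁻² m².
Side-by-side slabs ⇒ two capacitors in parallel, each spanning the full gap.
C₁ = κ₁ε₀A₁/d = 19.1 × 8.85×10⁻¹² × 3.96×10⁻² / 1.27×10⁻⁴ = 5.28×10⁻⁸ F.
C₂ = κ₂ε₀A₂/d = 13.5 × 8.85×10⁻¹² × 3.79×10⁻² / 1.27×10⁻⁴ = 3.57×10⁻⁸ F.
C = C₁ + C₂ = 8.84×10⁻⁸ F.
Q = CV = 8.84×10⁻⁸ × 123 = 1.09×10⁻⁵ C.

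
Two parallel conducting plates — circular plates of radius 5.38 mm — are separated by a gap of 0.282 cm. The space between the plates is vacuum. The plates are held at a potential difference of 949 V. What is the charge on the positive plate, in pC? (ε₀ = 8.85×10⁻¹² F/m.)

A = π(5.38 mm)² = 9.09×10⁻⁵ m².
C = ε₀A/d = 8.85×10⁻¹² × 9.09×10⁻⁵ / 2.82×10⁻³ = 2.85×10⁻¹³ F.
Q = CV = 2.85×10⁻¹³ × 949 = 2.71×10⁻¹⁰ C.

Q ≈ 271 pC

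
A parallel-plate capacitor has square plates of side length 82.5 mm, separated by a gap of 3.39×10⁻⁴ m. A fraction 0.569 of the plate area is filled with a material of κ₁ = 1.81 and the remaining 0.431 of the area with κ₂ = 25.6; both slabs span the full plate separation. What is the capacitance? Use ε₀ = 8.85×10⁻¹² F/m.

A = (82.5 mm)² = 6.81×10⁻³ m².
Side-by-side slabs ⇒ two capacitors in parallel, each spanning the full gap.
C₁ = κ₁ε₀A₁/d = 1.81 × 8.85×10⁻¹² × 3.87×10⁻³ / 3.39×10⁻⁴ = 1.83×10⁻¹⁰ F.
C₂ = κ₂ε₀A₂/d = 25.6 × 8.85×10⁻¹² × 2.93×10⁻³ / 3.39×10⁻⁴ = 1.96×10⁻⁹ F.
C = C₁ + C₂ = 2.14×10⁻⁹ F.

2.14 nF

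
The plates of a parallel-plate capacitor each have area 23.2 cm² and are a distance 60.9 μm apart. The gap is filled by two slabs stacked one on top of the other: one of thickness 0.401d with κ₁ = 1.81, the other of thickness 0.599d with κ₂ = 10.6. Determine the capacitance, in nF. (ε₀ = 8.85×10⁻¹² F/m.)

C ≈ 1.21 nF

A = 23.2 cm² = 2.32×10⁻³ m².
Stacked slabs ⇒ two capacitors in series, each with the full plate area.
C₁ = κ₁ε₀A/d₁ = 1.81 × 8.85×10⁻¹² × 2.32×10⁻³ / 2.44×10⁻⁵ = 1.52×10⁻⁹ F.
C₂ = κ₂ε₀A/d₂ = 10.6 × 8.85×10⁻¹² × 2.32×10⁻³ / 3.65×10⁻⁵ = 5.97×10⁻⁹ F.
C = (1/C₁ + 1/C₂)⁻¹ = 1.21×10⁻⁹ F.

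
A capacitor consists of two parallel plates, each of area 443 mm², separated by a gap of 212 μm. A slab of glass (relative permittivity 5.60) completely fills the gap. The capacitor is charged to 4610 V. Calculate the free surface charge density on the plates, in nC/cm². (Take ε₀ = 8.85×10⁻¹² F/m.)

σ ≈ 108 nC/cm²

A = 443 mm² = 4.43×10⁻⁴ m².
C = κε₀A/d = 5.60 × 8.85×10⁻¹² × 4.43×10⁻⁴ / 2.12×10⁻⁴ = 1.04×10⁻¹⁰ F.
σ = Q/A = CV/A = 1.04×10⁻¹⁰ × 4610 / 4.43×10⁻⁴ = 1.08×10⁻³ C/m².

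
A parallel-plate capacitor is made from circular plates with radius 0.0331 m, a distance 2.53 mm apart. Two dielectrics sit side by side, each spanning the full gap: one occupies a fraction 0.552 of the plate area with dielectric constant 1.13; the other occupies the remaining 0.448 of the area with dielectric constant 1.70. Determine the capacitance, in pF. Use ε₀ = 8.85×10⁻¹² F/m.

C ≈ 16.7 pF

A = π(0.0331 m)² = 3.44×10⁻³ m².
Side-by-side slabs ⇒ two capacitors in parallel, each spanning the full gap.
C₁ = κ₁ε₀A₁/d = 1.13 × 8.85×10⁻¹² × 1.90×10⁻³ / 2.53×10⁻³ = 7.51×10⁻¹² F.
C₂ = κ₂ε₀A₂/d = 1.70 × 8.85×10⁻¹² × 1.54×10⁻³ / 2.53×10⁻³ = 9.17×10⁻¹² F.
C = C₁ + C₂ = 1.67×10⁻¹¹ F.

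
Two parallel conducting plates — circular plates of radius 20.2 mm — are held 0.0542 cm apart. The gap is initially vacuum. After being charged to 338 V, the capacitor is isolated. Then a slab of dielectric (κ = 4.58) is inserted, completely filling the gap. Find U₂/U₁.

U₂/U₁ ≈ 0.218

Isolated ⇒ Q is held fixed.
C₂ = 4.58 C₁ and U = Q²/(2C), so U₂/U₁ = C₁/C₂ = 0.218.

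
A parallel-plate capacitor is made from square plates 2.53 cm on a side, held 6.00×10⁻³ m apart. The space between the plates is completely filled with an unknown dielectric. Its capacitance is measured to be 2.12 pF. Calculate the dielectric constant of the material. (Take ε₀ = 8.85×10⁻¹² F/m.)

2.25

A = (2.53 cm)² = 6.40×10⁻⁴ m².
κ = Cd/(ε₀A) = 2.12×10⁻¹² × 6.00×10⁻³ / (8.85×10⁻¹² × 6.40×10⁻⁴) = 2.25.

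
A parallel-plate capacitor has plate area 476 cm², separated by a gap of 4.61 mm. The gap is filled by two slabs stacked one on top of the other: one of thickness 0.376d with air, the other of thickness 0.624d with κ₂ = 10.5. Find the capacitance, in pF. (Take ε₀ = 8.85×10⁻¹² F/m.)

C ≈ 210 pF

A = 476 cm² = 4.76×10⁻² m².
Stacked slabs ⇒ two capacitors in series, each with the full plate area.
C₁ = κ₁ε₀A/d₁ = 1.00 × 8.85×10⁻¹² × 4.76×10⁻² / 1.73×10⁻³ = 2.43×10⁻¹⁰ F.
C₂ = κ₂ε₀A/d₂ = 10.5 × 8.85×10⁻¹² × 4.76×10⁻² / 2.88×10⁻³ = 1.54×10⁻⁹ F.
C = (1/C₁ + 1/C₂)⁻¹ = 2.10×10⁻¹⁰ F.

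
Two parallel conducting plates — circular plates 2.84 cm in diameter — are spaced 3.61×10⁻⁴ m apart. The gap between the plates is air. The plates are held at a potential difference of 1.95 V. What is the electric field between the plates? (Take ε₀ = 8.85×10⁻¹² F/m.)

E = V/d = 1.95 / 3.61×10⁻⁴ = 5.40×10³ V/m.

E ≈ 5.40 V/mm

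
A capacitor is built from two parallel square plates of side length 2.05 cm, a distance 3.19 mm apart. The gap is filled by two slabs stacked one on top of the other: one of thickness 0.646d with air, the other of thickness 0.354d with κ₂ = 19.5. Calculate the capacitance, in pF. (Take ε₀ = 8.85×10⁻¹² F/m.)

C ≈ 1.76 pF

A = (2.05 cm)² = 4.20×10⁻⁴ m².
Stacked slabs ⇒ two capacitors in series, each with the full plate area.
C₁ = κ₁ε₀A/d₁ = 1.00 × 8.85×10⁻¹² × 4.20×10⁻⁴ / 2.06×10⁻³ = 1.80×10⁻¹² F.
C₂ = κ₂ε₀A/d₂ = 19.5 × 8.85×10⁻¹² × 4.20×10⁻⁴ / 1.13×10⁻³ = 6.42×10⁻¹¹ F.
C = (1/C₁ + 1/C₂)⁻¹ = 1.76×10⁻¹² F.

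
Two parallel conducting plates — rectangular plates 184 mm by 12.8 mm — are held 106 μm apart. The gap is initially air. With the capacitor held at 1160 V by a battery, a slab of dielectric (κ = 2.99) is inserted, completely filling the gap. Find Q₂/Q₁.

Battery connected ⇒ V is held fixed.
C₂ = 2.99 C₁ and Q = CV, so Q₂/Q₁ = C₂/C₁ = 2.99.

2.99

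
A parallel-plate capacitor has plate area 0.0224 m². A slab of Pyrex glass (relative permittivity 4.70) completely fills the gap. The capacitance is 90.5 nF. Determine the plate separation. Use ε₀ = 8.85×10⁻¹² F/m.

10.3 μm

d = κε₀A/C = 4.70 × 8.85×10⁻¹² × 2.24×10⁻² / 9.05×10⁻⁸ = 1.03×10⁻⁵ m.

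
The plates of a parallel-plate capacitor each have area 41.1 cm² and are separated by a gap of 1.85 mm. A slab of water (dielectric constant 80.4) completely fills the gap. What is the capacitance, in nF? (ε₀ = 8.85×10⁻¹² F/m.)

A = 41.1 cm² = 4.11×10⁻³ m².
C = κε₀A/d = 80.4 × 8.85×10⁻¹² × 4.11×10⁻³ / 1.85×10⁻³ = 1.58×10⁻⁹ F.

C ≈ 1.58 nF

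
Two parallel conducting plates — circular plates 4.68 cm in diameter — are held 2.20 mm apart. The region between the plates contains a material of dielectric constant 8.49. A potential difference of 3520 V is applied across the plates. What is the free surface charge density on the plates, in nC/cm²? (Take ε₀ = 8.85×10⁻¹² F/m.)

A = π(4.68/2 cm)² = 1.72×10⁻³ m².
C = κε₀A/d = 8.49 × 8.85×10⁻¹² × 1.72×10⁻³ / 2.20×10⁻³ = 5.88×10⁻¹¹ F.
σ = Q/A = CV/A = 5.88×10⁻¹¹ × 3520 / 1.72×10⁻³ = 1.20×10⁻⁴ C/m².

σ ≈ 12.0 nC/cm²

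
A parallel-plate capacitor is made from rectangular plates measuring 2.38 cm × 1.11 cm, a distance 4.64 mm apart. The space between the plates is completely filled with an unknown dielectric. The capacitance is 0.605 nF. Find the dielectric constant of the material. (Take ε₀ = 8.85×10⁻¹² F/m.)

A = 2.38 × 1.11 cm² = 2.64×10⁻⁴ m².
κ = Cd/(ε₀A) = 6.05×10⁻¹⁰ × 4.64×10⁻³ / (8.85×10⁻¹² × 2.64×10⁻⁴) = 1201.

1201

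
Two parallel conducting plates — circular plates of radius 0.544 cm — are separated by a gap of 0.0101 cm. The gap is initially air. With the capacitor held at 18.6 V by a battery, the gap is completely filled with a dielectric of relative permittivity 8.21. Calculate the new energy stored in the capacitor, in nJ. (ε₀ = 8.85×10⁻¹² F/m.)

A = π(0.544 cm)² = 9.30×10⁻⁵ m².
Initially C₁ = ε₀A/d = 8.85×10⁻¹² × 9.30×10⁻⁵ / 1.01×10⁻⁴ = 8.15×10⁻¹² F.
U₁ = 1.41×10⁻⁹ J.
Battery connected ⇒ V is held fixed. C₂ = 8.21 C₁ and U = ½CV², so U₂/U₁ = C₂/C₁ = 8.21.
U₂ = 8.21 × 1.41×10⁻⁹ = 1.16×10⁻⁸ J.

11.6 nJ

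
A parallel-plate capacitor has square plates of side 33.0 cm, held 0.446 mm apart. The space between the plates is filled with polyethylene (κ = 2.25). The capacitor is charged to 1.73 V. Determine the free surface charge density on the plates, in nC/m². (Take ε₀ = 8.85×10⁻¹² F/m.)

σ ≈ 77.2 nC/m²

A = (33.0 cm)² = 0.109 m².
C = κε₀A/d = 2.25 × 8.85×10⁻¹² × 0.109 / 4.46×10⁻⁴ = 4.86×10⁻⁹ F.
σ = Q/A = CV/A = 4.86×10⁻⁹ × 1.73 / 0.109 = 7.72×10⁻⁸ C/m².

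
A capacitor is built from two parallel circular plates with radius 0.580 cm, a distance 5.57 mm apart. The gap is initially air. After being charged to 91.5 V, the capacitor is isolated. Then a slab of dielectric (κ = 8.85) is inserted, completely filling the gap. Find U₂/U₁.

Isolated ⇒ Q is held fixed.
C₂ = 8.85 C₁ and U = Q²/(2C), so U₂/U₁ = C₁/C₂ = 0.113.

U₂/U₁ ≈ 0.113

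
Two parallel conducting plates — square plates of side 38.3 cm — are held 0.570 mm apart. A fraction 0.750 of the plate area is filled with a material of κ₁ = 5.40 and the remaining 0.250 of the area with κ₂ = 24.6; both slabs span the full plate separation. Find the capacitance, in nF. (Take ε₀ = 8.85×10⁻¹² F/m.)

A = (38.3 cm)² = 0.147 m².
Side-by-side slabs ⇒ two capacitors in parallel, each spanning the full gap.
C₁ = κ₁ε₀A₁/d = 5.40 × 8.85×10⁻¹² × 0.110 / 5.70×10⁻⁴ = 9.22×10⁻⁹ F.
C₂ = κ₂ε₀A₂/d = 24.6 × 8.85×10⁻¹² × 3.67×10⁻² / 5.70×10⁻⁴ = 1.40×10⁻⁸ F.
C = C₁ + C₂ = 2.32×10⁻⁸ F.

C ≈ 23.2 nF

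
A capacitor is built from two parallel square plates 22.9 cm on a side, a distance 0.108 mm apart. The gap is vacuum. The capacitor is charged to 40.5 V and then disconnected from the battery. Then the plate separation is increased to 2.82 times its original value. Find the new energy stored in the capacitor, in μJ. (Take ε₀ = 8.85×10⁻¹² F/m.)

9.94 μJ

A = (22.9 cm)² = 5.24×10⁻² m².
Initially C₁ = ε₀A/d = 8.85×10⁻¹² × 5.24×10⁻² / 1.08×10⁻⁴ = 4.30×10⁻⁹ F.
U₁ = 3.52×10⁻⁶ J.
Isolated ⇒ Q is held fixed. C₂ = 0.355 C₁ and U = Q²/(2C), so U₂/U₁ = C₁/C₂ = 2.82.
U₂ = 2.82 × 3.52×10⁻⁶ = 9.94×10⁻⁶ J.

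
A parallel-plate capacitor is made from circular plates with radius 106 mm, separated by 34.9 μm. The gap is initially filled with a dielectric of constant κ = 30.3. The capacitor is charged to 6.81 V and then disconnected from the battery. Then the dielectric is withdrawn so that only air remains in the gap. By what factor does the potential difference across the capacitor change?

V₂/V₁ ≈ 30.3

Isolated ⇒ Q is held fixed.
C₂ = 0.0330 C₁ and V = Q/C, so V₂/V₁ = C₁/C₂ = 30.3.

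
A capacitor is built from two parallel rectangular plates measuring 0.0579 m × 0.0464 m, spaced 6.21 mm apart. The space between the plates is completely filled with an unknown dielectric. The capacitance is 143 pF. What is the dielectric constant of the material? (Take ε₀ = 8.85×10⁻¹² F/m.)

A = 0.0579 × 0.0464 m² = 2.69×10⁻³ m².
κ = Cd/(ε₀A) = 1.43×10⁻¹⁰ × 6.21×10⁻³ / (8.85×10⁻¹² × 2.69×10⁻³) = 37.3.

κ ≈ 37.3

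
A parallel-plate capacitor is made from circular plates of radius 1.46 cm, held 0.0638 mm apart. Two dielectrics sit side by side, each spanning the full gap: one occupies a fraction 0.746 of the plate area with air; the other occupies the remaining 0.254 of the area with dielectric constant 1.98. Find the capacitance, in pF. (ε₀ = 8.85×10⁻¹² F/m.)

C ≈ 116 pF

A = π(1.46 cm)² = 6.70×10⁻⁴ m².
Side-by-side slabs ⇒ two capacitors in parallel, each spanning the full gap.
C₁ = κ₁ε₀A₁/d = 1.00 × 8.85×10⁻¹² × 5.00×10⁻⁴ / 6.38×10⁻⁵ = 6.93×10⁻¹¹ F.
C₂ = κ₂ε₀A₂/d = 1.98 × 8.85×10⁻¹² × 1.70×10⁻⁴ / 6.38×10⁻⁵ = 4.67×10⁻¹¹ F.
C = C₁ + C₂ = 1.16×10⁻¹⁰ F.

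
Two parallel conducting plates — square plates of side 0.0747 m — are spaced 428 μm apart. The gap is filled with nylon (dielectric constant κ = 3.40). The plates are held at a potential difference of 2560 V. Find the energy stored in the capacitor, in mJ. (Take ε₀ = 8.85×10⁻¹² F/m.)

A = (0.0747 m)² = 5.58×10⁻³ m².
C = κε₀A/d = 3.40 × 8.85×10⁻¹² × 5.58×10⁻³ / 4.28×10⁻⁴ = 3.92×10⁻¹⁰ F.
U = ½CV² = ½ × 3.92×10⁻¹⁰ × (2560)² = 1.29×10⁻³ J.

1.29 mJ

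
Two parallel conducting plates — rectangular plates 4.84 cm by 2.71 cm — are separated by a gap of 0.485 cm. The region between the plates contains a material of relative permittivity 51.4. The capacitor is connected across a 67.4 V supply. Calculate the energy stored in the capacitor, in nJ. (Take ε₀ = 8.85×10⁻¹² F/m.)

A = 4.84 × 2.71 cm² = 1.31×10⁻³ m².
C = κε₀A/d = 51.4 × 8.85×10⁻¹² × 1.31×10⁻³ / 4.85×10⁻³ = 1.23×10⁻¹⁰ F.
U = ½CV² = ½ × 1.23×10⁻¹⁰ × (67.4)² = 2.79×10⁻⁷ J.

U ≈ 279 nJ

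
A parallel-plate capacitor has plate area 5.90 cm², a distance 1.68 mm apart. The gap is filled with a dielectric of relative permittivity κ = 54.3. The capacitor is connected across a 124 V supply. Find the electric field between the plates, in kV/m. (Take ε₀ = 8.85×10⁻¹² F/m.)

E ≈ 73.8 kV/m

E = V/d = 124 / 1.68×10⁻³ = 7.38×10⁴ V/m.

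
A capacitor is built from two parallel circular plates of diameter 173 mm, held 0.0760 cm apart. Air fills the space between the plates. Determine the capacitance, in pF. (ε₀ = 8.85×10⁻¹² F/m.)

274 pF

A = π(173/2 mm)² = 2.35×10⁻² m².
C = ε₀A/d = 8.85×10⁻¹² × 2.35×10⁻² / 7.60×10⁻⁴ = 2.74×10⁻¹⁰ F.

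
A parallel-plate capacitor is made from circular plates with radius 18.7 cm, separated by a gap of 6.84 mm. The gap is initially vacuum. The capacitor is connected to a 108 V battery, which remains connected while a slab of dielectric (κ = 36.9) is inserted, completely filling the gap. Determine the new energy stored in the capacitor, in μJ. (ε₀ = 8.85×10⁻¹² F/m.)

A = π(18.7 cm)² = 0.110 m².
Initially C₁ = ε₀A/d = 8.85×10⁻¹² × 0.110 / 6.84×10⁻³ = 1.42×10⁻¹⁰ F.
U₁ = 8.29×10⁻⁷ J.
Battery connected ⇒ V is held fixed. C₂ = 36.9 C₁ and U = ½CV², so U₂/U₁ = C₂/C₁ = 36.9.
U₂ = 36.9 × 8.29×10⁻⁷ = 3.06×10⁻⁵ J.

U ≈ 30.6 μJ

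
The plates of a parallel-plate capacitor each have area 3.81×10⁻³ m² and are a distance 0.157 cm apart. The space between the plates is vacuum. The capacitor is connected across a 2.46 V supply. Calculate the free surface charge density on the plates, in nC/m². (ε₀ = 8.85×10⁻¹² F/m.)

C = ε₀A/d = 8.85×10⁻¹² × 3.81×10⁻³ / 1.57×10⁻³ = 2.15×10⁻¹¹ F.
σ = Q/A = CV/A = 2.15×10⁻¹¹ × 2.46 / 3.81×10⁻³ = 1.39×10⁻⁸ C/m².

13.9 nC/m²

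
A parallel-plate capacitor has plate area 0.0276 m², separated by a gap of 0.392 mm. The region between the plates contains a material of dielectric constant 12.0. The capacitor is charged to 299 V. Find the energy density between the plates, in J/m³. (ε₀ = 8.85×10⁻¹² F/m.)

E = V/d = 299 / 3.92×10⁻⁴ = 7.63×10⁵ V/m.
u = ½κε₀E² = ½ × 12.0 × 8.85×10⁻¹² × (7.63×10⁵)² = 30.9 J/m³.

30.9 J/m³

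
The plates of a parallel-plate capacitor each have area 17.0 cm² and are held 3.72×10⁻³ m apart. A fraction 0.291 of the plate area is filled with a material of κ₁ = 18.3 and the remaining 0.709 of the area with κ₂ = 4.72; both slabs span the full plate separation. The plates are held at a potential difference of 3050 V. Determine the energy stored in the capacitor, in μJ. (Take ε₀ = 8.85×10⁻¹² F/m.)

A = 17.0 cm² = 1.70×10⁻³ m².
Side-by-side slabs ⇒ two capacitors in parallel, each spanning the full gap.
C₁ = κ₁ε₀A₁/d = 18.3 × 8.85×10⁻¹² × 4.95×10⁻⁴ / 3.72×10⁻³ = 2.15×10⁻¹¹ F.
C₂ = κ₂ε₀A₂/d = 4.72 × 8.85×10⁻¹² × 1.21×10⁻³ / 3.72×10⁻³ = 1.35×10⁻¹¹ F.
C = C₁ + C₂ = 3.51×10⁻¹¹ F.
U = ½CV² = ½ × 3.51×10⁻¹¹ × (3050)² = 1.63×10⁻⁴ J.

163 μJ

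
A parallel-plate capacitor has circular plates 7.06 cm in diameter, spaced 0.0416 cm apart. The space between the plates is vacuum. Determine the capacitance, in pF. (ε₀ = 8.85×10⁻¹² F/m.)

A = π(7.06/2 cm)² = 3.91×10⁻³ m².
C = ε₀A/d = 8.85×10⁻¹² × 3.91×10⁻³ / 4.16×10⁻⁴ = 8.33×10⁻¹¹ F.

83.3 pF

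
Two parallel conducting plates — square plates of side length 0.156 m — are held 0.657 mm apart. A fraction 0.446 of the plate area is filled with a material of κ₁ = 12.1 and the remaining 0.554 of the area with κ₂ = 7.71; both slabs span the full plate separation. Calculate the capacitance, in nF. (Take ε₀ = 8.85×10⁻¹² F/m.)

C ≈ 3.17 nF

A = (0.156 m)² = 2.43×10⁻² m².
Side-by-side slabs ⇒ two capacitors in parallel, each spanning the full gap.
C₁ = κ₁ε₀A₁/d = 12.1 × 8.85×10⁻¹² × 1.09×10⁻² / 6.57×10⁻⁴ = 1.77×10⁻⁹ F.
C₂ = κ₂ε₀A₂/d = 7.71 × 8.85×10⁻¹² × 1.35×10⁻² / 6.57×10⁻⁴ = 1.40×10⁻⁹ F.
C = C₁ + C₂ = 3.17×10⁻⁹ F.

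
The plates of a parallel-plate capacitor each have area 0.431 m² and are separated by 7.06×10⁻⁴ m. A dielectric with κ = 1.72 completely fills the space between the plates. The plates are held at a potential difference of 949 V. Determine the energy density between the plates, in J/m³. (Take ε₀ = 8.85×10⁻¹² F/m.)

E = V/d = 949 / 7.06×10⁻⁴ = 1.34×10⁶ V/m.
u = ½κε₀E² = ½ × 1.72 × 8.85×10⁻¹² × (1.34×10⁶)² = 13.8 J/m³.

13.8 J/m³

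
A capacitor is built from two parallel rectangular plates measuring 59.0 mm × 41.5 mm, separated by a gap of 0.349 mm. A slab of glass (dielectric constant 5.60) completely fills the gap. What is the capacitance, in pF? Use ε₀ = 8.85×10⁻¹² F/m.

A = 59.0 × 41.5 mm² = 2.45×10⁻³ m².
C = κε₀A/d = 5.60 × 8.85×10⁻¹² × 2.45×10⁻³ / 3.49×10⁻⁴ = 3.48×10⁻¹⁰ F.

348 pF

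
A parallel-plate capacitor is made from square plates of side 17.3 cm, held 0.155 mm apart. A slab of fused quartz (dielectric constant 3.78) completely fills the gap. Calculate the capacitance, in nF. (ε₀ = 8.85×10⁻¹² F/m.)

C ≈ 6.46 nF

A = (17.3 cm)² = 2.99×10⁻² m².
C = κε₀A/d = 3.78 × 8.85×10⁻¹² × 2.99×10⁻² / 1.55×10⁻⁴ = 6.46×10⁻⁹ F.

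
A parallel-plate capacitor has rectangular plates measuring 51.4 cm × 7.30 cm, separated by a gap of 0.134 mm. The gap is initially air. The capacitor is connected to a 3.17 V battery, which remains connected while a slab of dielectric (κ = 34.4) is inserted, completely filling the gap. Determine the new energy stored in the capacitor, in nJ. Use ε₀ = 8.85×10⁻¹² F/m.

A = 51.4 × 7.30 cm² = 3.75×10⁻² m².
Initially C₁ = ε₀A/d = 8.85×10⁻¹² × 3.75×10⁻² / 1.34×10⁻⁴ = 2.48×10⁻⁹ F.
U₁ = 1.25×10⁻⁸ J.
Battery connected ⇒ V is held fixed. C₂ = 34.4 C₁ and U = ½CV², so U₂/U₁ = C₂/C₁ = 34.4.
U₂ = 34.4 × 1.25×10⁻⁸ = 4.28×10⁻⁷ J.

428 nJ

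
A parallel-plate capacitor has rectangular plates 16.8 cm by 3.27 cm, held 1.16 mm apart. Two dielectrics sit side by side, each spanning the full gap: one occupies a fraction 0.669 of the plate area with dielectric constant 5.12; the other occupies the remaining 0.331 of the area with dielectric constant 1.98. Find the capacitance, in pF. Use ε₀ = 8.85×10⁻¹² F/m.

C ≈ 171 pF

A = 16.8 × 3.27 cm² = 5.49×10⁻³ m².
Side-by-side slabs ⇒ two capacitors in parallel, each spanning the full gap.
C₁ = κ₁ε₀A₁/d = 5.12 × 8.85×10⁻¹² × 3.68×10⁻³ / 1.16×10⁻³ = 1.44×10⁻¹⁰ F.
C₂ = κ₂ε₀A₂/d = 1.98 × 8.85×10⁻¹² × 1.82×10⁻³ / 1.16×10⁻³ = 2.75×10⁻¹¹ F.
C = C₁ + C₂ = 1.71×10⁻¹⁰ F.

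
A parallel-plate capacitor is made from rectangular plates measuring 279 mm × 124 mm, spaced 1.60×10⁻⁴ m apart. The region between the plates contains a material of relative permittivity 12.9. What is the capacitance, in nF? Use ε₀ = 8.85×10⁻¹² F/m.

24.7 nF

A = 279 × 124 mm² = 3.46×10⁻² m².
C = κε₀A/d = 12.9 × 8.85×10⁻¹² × 3.46×10⁻² / 1.60×10⁻⁴ = 2.47×10⁻⁸ F.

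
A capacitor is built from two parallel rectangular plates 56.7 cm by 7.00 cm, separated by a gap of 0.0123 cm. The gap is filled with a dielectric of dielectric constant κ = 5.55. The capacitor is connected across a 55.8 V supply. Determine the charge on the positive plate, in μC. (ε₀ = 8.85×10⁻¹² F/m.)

Q ≈ 0.884 μC

A = 56.7 × 7.00 cm² = 3.97×10⁻² m².
C = κε₀A/d = 5.55 × 8.85×10⁻¹² × 3.97×10⁻² / 1.23×10⁻⁴ = 1.58×10⁻⁸ F.
Q = CV = 1.58×10⁻⁸ × 55.8 = 8.84×10⁻⁷ C.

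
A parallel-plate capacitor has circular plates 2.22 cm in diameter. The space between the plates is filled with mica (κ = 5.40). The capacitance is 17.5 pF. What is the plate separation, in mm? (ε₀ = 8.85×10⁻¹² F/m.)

1.06 mm

A = π(2.22/2 cm)² = 3.87×10⁻⁴ m².
d = κε₀A/C = 5.40 × 8.85×10⁻¹² × 3.87×10⁻⁴ / 1.75×10⁻¹¹ = 1.06×10⁻³ m.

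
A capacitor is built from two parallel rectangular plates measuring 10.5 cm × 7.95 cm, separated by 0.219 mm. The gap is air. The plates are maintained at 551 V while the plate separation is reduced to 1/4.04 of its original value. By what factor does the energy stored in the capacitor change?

U₂/U₁ ≈ 4.04

Battery connected ⇒ V is held fixed.
C₂ = 4.04 C₁ and U = ½CV², so U₂/U₁ = C₂/C₁ = 4.04.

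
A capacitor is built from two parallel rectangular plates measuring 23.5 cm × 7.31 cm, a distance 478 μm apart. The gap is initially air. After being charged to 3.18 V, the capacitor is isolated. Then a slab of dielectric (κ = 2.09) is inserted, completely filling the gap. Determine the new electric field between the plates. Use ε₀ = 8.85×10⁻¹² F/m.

A = 23.5 × 7.31 cm² = 1.72×10⁻² m².
Initially C₁ = ε₀A/d = 8.85×10⁻¹² × 1.72×10⁻² / 4.78×10⁻⁴ = 3.18×10⁻¹⁰ F.
E₁ = 6.65×10³ V/m.
Isolated ⇒ Q is held fixed. V₂ = Q/C₂ = V₁/2.09; E = V/d, so E₂/E₁ = (V₂/V₁)(d₁/d₂) = 0.478.
E₂ = 0.478 × 6.65×10³ = 3.18×10³ V/m.

3.18 kV/m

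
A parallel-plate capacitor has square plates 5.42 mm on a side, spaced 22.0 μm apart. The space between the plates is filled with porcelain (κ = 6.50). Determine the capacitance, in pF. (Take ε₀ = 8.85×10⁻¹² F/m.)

C ≈ 76.8 pF

A = (5.42 mm)² = 2.94×10⁻⁵ m².
C = κε₀A/d = 6.50 × 8.85×10⁻¹² × 2.94×10⁻⁵ / 2.20×10⁻⁵ = 7.68×10⁻¹¹ F.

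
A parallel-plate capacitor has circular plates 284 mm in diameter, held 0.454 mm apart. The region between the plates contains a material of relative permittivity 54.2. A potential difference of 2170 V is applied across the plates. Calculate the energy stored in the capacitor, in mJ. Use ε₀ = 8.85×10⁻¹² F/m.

U ≈ 158 mJ

A = π(284/2 mm)² = 6.33×10⁻² m².
C = κε₀A/d = 54.2 × 8.85×10⁻¹² × 6.33×10⁻² / 4.54×10⁻⁴ = 6.69×10⁻⁸ F.
U = ½CV² = ½ × 6.69×10⁻⁸ × (2170)² = 0.158 J.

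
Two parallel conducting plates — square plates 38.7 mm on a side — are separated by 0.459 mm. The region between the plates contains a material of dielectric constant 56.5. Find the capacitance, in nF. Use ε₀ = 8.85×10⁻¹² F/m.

1.63 nF

A = (38.7 mm)² = 1.50×10⁻³ m².
C = κε₀A/d = 56.5 × 8.85×10⁻¹² × 1.50×10⁻³ / 4.59×10⁻⁴ = 1.63×10⁻⁹ F.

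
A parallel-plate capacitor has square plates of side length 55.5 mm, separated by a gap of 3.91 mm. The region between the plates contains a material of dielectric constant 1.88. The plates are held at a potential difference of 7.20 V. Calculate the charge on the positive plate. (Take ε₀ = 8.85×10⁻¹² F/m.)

Q ≈ 94.4 pC

A = (55.5 mm)² = 3.08×10⁻³ m².
C = κε₀A/d = 1.88 × 8.85×10⁻¹² × 3.08×10⁻³ / 3.91×10⁻³ = 1.31×10⁻¹¹ F.
Q = CV = 1.31×10⁻¹¹ × 7.20 = 9.44×10⁻¹¹ C.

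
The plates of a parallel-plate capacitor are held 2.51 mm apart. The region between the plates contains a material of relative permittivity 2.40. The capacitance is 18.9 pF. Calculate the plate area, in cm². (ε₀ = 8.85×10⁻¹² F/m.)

A ≈ 22.3 cm²

A = Cd/(κε₀) = 1.89×10⁻¹¹ × 2.51×10⁻³ / (2.40 × 8.85×10⁻¹²) = 2.23×10⁻³ m².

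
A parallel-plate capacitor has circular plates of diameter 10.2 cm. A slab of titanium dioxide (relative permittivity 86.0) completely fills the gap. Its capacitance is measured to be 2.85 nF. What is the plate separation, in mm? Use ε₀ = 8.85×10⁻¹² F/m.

A = π(10.2/2 cm)² = 8.17×10⁻³ m².
d = κε₀A/C = 86.0 × 8.85×10⁻¹² × 8.17×10⁻³ / 2.85×10⁻⁹ = 2.18×10⁻³ m.

2.18 mm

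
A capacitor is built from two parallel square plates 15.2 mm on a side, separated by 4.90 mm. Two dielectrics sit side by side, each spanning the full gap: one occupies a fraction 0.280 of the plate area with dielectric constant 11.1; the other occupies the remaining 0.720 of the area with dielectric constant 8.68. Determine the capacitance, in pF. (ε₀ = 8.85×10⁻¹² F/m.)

A = (15.2 mm)² = 2.31×10⁻⁴ m².
Side-by-side slabs ⇒ two capacitors in parallel, each spanning the full gap.
C₁ = κ₁ε₀A₁/d = 11.1 × 8.85×10⁻¹² × 6.47×10⁻⁵ / 4.90×10⁻³ = 1.30×10⁻¹² F.
C₂ = κ₂ε₀A₂/d = 8.68 × 8.85×10⁻¹² × 1.66×10⁻⁴ / 4.90×10⁻³ = 2.61×10⁻¹² F.
C = C₁ + C₂ = 3.90×10⁻¹² F.

3.90 pF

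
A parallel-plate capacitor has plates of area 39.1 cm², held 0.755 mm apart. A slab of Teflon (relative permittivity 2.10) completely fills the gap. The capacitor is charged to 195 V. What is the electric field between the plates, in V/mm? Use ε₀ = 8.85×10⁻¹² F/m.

258 V/mm

E = V/d = 195 / 7.55×10⁻⁴ = 2.58×10⁵ V/m.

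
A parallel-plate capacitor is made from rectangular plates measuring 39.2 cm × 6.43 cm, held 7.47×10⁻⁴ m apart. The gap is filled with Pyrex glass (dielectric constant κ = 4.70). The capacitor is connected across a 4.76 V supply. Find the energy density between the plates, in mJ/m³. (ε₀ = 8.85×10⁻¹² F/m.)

E = V/d = 4.76 / 7.47×10⁻⁴ = 6.37×10³ V/m.
u = ½κε₀E² = ½ × 4.70 × 8.85×10⁻¹² × (6.37×10³)² = 8.44×10⁻⁴ J/m³.

u ≈ 0.844 mJ/m³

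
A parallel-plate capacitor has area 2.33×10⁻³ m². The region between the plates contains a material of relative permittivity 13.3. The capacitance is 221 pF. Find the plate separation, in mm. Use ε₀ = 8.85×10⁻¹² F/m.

d ≈ 1.24 mm

d = κε₀A/C = 13.3 × 8.85×10⁻¹² × 2.33×10⁻³ / 2.21×10⁻¹⁰ = 1.24×10⁻³ m.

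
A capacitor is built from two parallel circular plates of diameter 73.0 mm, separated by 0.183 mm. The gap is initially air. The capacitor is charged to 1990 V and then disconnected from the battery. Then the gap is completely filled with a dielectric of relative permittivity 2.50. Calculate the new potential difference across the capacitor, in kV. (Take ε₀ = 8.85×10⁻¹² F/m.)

0.796 kV

A = π(73.0/2 mm)² = 4.19×10⁻³ m².
Initially C₁ = ε₀A/d = 8.85×10⁻¹² × 4.19×10⁻³ / 1.83×10⁻⁴ = 2.02×10⁻¹⁰ F.
V₁ = 1.99×10³ V.
Isolated ⇒ Q is held fixed. C₂ = 2.50 C₁ and V = Q/C, so V₂/V₁ = C₁/C₂ = 0.400.
V₂ = 0.400 × 1.99×10³ = 7.96×10² V.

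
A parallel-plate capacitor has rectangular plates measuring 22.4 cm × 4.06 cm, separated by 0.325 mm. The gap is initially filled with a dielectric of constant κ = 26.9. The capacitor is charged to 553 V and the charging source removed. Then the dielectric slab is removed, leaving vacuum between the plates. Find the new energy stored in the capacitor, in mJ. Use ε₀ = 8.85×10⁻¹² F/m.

A = 22.4 × 4.06 cm² = 9.09×10⁻³ m².
Initially C₁ = κε₀A/d = 26.9 × 8.85×10⁻¹² × 9.09×10⁻³ / 3.25×10⁻⁴ = 6.66×10⁻⁹ F.
U₁ = 1.02×10⁻³ J.
Isolated ⇒ Q is held fixed. C₂ = 0.0372 C₁ and U = Q²/(2C), so U₂/U₁ = C₁/C₂ = 26.9.
U₂ = 26.9 × 1.02×10⁻³ = 2.74×10⁻² J.

U ≈ 27.4 mJ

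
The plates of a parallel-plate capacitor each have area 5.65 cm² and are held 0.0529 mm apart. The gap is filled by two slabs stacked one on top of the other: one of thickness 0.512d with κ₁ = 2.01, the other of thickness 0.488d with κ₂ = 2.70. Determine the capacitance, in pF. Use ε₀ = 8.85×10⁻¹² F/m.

C ≈ 217 pF

A = 5.65 cm² = 5.65×10⁻⁴ m².
Stacked slabs ⇒ two capacitors in series, each with the full plate area.
C₁ = κ₁ε₀A/d₁ = 2.01 × 8.85×10⁻¹² × 5.65×10⁻⁴ / 2.71×10⁻⁵ = 3.71×10⁻¹⁰ F.
C₂ = κ₂ε₀A/d₂ = 2.70 × 8.85×10⁻¹² × 5.65×10⁻⁴ / 2.58×10⁻⁵ = 5.23×10⁻¹⁰ F.
C = (1/C₁ + 1/C₂)⁻¹ = 2.17×10⁻¹⁰ F.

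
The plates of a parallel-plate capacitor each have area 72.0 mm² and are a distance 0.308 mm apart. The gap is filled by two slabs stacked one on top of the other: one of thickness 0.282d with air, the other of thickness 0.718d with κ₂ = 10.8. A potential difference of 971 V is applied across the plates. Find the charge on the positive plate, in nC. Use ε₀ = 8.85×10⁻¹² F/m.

Q ≈ 5.76 nC

A = 72.0 mm² = 7.20×10⁻⁵ m².
Stacked slabs ⇒ two capacitors in series, each with the full plate area.
C₁ = κ₁ε₀A/d₁ = 1.00 × 8.85×10⁻¹² × 7.20×10⁻⁵ / 8.69×10⁻⁵ = 7.34×10⁻¹² F.
C₂ = κ₂ε₀A/d₂ = 10.8 × 8.85×10⁻¹² × 7.20×10⁻⁵ / 2.21×10⁻⁴ = 3.11×10⁻¹¹ F.
C = (1/C₁ + 1/C₂)⁻¹ = 5.94×10⁻¹² F.
Q = CV = 5.94×10⁻¹² × 971 = 5.76×10⁻⁹ C.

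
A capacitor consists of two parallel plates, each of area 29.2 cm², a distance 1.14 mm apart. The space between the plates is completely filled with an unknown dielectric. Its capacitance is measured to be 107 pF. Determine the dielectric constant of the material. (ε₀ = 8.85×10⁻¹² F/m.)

A = 29.2 cm² = 2.92×10⁻³ m².
κ = Cd/(ε₀A) = 1.07×10⁻¹⁰ × 1.14×10⁻³ / (8.85×10⁻¹² × 2.92×10⁻³) = 4.72.

κ ≈ 4.72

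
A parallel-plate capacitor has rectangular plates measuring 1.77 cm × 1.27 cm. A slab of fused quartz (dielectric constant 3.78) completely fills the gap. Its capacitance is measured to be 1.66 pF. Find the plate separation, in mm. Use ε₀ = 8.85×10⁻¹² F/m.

4.53 mm

A = 1.77 × 1.27 cm² = 2.25×10⁻⁴ m².
d = κε₀A/C = 3.78 × 8.85×10⁻¹² × 2.25×10⁻⁴ / 1.66×10⁻¹² = 4.53×10⁻³ m.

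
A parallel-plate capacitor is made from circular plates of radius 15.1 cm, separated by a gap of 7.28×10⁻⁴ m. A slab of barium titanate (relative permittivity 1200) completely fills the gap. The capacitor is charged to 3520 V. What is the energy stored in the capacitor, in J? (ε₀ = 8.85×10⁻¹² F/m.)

A = π(15.1 cm)² = 7.16×10⁻² m².
C = κε₀A/d = 1200 × 8.85×10⁻¹² × 7.16×10⁻² / 7.28×10⁻⁴ = 1.04×10⁻⁶ F.
U = ½CV² = ½ × 1.04×10⁻⁶ × (3520)² = 6.47 J.

U ≈ 6.47 J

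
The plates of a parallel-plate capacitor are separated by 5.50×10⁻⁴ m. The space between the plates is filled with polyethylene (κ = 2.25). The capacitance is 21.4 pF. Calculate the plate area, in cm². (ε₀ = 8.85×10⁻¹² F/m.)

A = Cd/(κε₀) = 2.14×10⁻¹¹ × 5.50×10⁻⁴ / (2.25 × 8.85×10⁻¹²) = 5.91×10⁻⁴ m².

A ≈ 5.91 cm²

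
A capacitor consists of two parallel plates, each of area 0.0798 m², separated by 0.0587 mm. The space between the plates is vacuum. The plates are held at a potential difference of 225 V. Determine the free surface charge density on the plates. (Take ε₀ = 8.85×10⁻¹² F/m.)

33.9 μC/m²

C = ε₀A/d = 8.85×10⁻¹² × 7.98×10⁻² / 5.87×10⁻⁵ = 1.20×10⁻⁸ F.
σ = Q/A = CV/A = 1.20×10⁻⁸ × 225 / 7.98×10⁻² = 3.39×10⁻⁵ C/m².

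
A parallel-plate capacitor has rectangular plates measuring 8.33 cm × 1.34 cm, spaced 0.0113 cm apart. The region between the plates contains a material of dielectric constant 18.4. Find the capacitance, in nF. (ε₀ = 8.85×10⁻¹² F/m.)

1.61 nF

A = 8.33 × 1.34 cm² = 1.12×10⁻³ m².
C = κε₀A/d = 18.4 × 8.85×10⁻¹² × 1.12×10⁻³ / 1.13×10⁻⁴ = 1.61×10⁻⁹ F.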